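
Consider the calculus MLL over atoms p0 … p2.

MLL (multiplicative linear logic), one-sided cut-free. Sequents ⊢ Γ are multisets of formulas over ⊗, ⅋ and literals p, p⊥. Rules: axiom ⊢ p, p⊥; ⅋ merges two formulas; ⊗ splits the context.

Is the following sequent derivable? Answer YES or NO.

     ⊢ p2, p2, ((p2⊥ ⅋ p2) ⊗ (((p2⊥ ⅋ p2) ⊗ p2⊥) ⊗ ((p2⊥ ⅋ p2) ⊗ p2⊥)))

Proof tree:
[⊗]  ⊢ p2, p2, ((p2⊥ ⅋ p2) ⊗ (((p2⊥ ⅋ p2) ⊗ p2⊥) ⊗ ((p2⊥ ⅋ p2) ⊗ p2⊥)))
  [⅋]  ⊢ (p2⊥ ⅋ p2)
    [Ax]  ⊢ p2, p2⊥
  [⊗]  ⊢ p2, p2, (((p2⊥ ⅋ p2) ⊗ p2⊥) ⊗ ((p2⊥ ⅋ p2) ⊗ p2⊥))
    [⊗]  ⊢ p2, ((p2⊥ ⅋ p2) ⊗ p2⊥)
      [⅋]  ⊢ (p2⊥ ⅋ p2)
        [Ax]  ⊢ p2, p2⊥
      [Ax]  ⊢ p2, p2⊥
    [⊗]  ⊢ p2, ((p2⊥ ⅋ p2) ⊗ p2⊥)
      [⅋]  ⊢ (p2⊥ ⅋ p2)
        [Ax]  ⊢ p2, p2⊥
      [Ax]  ⊢ p2, p2⊥

Result: YES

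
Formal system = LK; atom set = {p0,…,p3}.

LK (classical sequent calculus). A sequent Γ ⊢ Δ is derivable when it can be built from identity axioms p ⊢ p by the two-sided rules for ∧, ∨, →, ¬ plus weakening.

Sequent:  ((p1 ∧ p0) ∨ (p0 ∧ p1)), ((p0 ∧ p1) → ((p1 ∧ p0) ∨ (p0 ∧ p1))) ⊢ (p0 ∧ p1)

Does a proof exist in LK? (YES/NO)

Proof tree:
[→L] ((p1 ∧ p0) ∨ (p0 ∧ p1)), ((p0 ∧ p1) → ((p1 ∧ p0) ∨ (p0 ∧ p1))) ⊢ (p0 ∧ p1)
  [∨L] ((p1 ∧ p0) ∨ (p0 ∧ p1)) ⊢ (p0 ∧ p1)
    [∧L] (p1 ∧ p0) ⊢ (p0 ∧ p1)
      [∧R] p1, p0 ⊢ (p0 ∧ p1)
        [Ax] p0 ⊢ p0
        [Ax] p1 ⊢ p1
    [∧L] (p0 ∧ p1) ⊢ (p0 ∧ p1)
      [∧R] p1, p0 ⊢ (p0 ∧ p1)
        [Ax] p0 ⊢ p0
        [Ax] p1 ⊢ p1
  [∨L] ((p1 ∧ p0) ∨ (p0 ∧ p1)) ⊢ (p0 ∧ p1)
    [∧L] (p1 ∧ p0) ⊢ (p0 ∧ p1)
      [∧R] p1, p0 ⊢ (p0 ∧ p1)
        [Ax] p0 ⊢ p0
        [Ax] p1 ⊢ p1
    [∧L] (p0 ∧ p1) ⊢ (p0 ∧ p1)
      [∧R] p1, p0 ⊢ (p0 ∧ p1)
        [Ax] p0 ⊢ p0
        [Ax] p1 ⊢ p1

Result: YES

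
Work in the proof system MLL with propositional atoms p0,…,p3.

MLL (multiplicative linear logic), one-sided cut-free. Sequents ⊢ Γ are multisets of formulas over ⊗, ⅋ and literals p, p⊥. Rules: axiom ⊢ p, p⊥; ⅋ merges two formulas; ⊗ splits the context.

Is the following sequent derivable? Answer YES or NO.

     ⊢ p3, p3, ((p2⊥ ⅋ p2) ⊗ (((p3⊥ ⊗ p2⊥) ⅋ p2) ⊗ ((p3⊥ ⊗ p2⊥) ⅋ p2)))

Derivation (root first):
[⊗]  ⊢ p3, p3, ((p2⊥ ⅋ p2) ⊗ (((p3⊥ ⊗ p2⊥) ⅋ p2) ⊗ ((p3⊥ ⊗ p2⊥) ⅋ p2)))
  [⅋]  ⊢ (p2⊥ ⅋ p2)
    [Ax]  ⊢ p2, p2⊥
  [⊗]  ⊢ p3, p3, (((p3⊥ ⊗ p2⊥) ⅋ p2) ⊗ ((p3⊥ ⊗ p2⊥) ⅋ p2))
    [⅋]  ⊢ p3, ((p3⊥ ⊗ p2⊥) ⅋ p2)
      [⊗]  ⊢ p3, p2, (p3⊥ ⊗ p2⊥)
        [Ax]  ⊢ p3, p3⊥
        [Ax]  ⊢ p2, p2⊥
    [⅋]  ⊢ p3, ((p3⊥ ⊗ p2⊥) ⅋ p2)
      [⊗]  ⊢ p3, p2, (p3⊥ ⊗ p2⊥)
        [Ax]  ⊢ p3, p3⊥
        [Ax]  ⊢ p2, p2⊥

Result: YES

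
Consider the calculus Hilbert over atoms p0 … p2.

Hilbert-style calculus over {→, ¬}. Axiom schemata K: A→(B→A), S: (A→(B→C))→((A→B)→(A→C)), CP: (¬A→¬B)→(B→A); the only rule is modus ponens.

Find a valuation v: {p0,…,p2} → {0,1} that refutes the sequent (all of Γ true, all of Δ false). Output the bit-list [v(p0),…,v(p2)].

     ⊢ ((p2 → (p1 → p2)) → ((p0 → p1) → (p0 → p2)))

Truth-table refutation:
  v=000: Γ:[] Δ:[((p2 → (p1 → p2)) → ((p0 → p1) → (p0 → p2)))=T] refutes=False
  v=001: Γ:[] Δ:[((p2 → (p1 → p2)) → ((p0 → p1) → (p0 → p2)))=T] refutes=False
  v=010: Γ:[] Δ:[((p2 → (p1 → p2)) → ((p0 → p1) → (p0 → p2)))=T] refutes=False
  v=011: Γ:[] Δ:[((p2 → (p1 → p2)) → ((p0 → p1) → (p0 → p2)))=T] refutes=False
  v=100: Γ:[] Δ:[((p2 → (p1 → p2)) → ((p0 → p1) → (p0 → p2)))=T] refutes=False
  v=101: Γ:[] Δ:[((p2 → (p1 → p2)) → ((p0 → p1) → (p0 → p2)))=T] refutes=False
  v=110: Γ:[] Δ:[((p2 → (p1 → p2)) → ((p0 → p1) → (p0 → p2)))=F] refutes=True  ← countermodel

Result: [1, 1, 0]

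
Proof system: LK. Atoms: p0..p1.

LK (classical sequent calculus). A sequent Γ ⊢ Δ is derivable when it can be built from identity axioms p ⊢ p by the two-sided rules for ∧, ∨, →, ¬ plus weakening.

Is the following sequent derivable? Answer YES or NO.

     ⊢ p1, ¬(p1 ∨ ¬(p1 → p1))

Derivation trace:
[¬R]  ⊢ p1, ¬(p1 ∨ ¬(p1 → p1))
  [∨L] (p1 ∨ ¬(p1 → p1)) ⊢ p1
    [Ax] p1 ⊢ p1
    [¬L] ¬(p1 → p1) ⊢ 
      [→R]  ⊢ (p1 → p1)
        [Ax] p1 ⊢ p1

Result: YES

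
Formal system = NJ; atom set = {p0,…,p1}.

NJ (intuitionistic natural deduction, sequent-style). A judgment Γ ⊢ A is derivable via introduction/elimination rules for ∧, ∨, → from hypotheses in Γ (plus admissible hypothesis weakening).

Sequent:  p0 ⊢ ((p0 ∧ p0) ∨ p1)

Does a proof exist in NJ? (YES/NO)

Proof tree:
[∨I₁] p0 ⊢ ((p0 ∧ p0) ∨ p1)
  [∧I] p0 ⊢ (p0 ∧ p0)
    [Ax] p0 ⊢ p0
    [Ax] p0 ⊢ p0

Result: YES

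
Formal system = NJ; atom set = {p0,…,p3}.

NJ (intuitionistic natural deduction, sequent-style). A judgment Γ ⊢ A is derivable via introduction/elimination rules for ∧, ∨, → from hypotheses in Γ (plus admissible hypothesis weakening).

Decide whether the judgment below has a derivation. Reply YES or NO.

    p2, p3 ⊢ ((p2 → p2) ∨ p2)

Derivation trace:
[∨I₁] p2, p3 ⊢ ((p2 → p2) ∨ p2)
  [→I] p2, p3 ⊢ (p2 → p2)
    [Wk] p2, p2, p3 ⊢ p2
      [Wk] p2, p2 ⊢ p2
        [Ax] p2 ⊢ p2

Result: YES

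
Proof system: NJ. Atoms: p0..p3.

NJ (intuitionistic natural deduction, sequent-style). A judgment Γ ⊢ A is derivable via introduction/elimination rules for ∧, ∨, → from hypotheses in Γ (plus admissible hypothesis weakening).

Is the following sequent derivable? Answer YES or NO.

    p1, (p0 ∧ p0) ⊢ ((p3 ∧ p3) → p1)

Derivation (root first):
[Wk] p1, (p0 ∧ p0) ⊢ ((p3 ∧ p3) → p1)
  [→I] p1 ⊢ ((p3 ∧ p3) → p1)
    [Wk] p1, (p3 ∧ p3) ⊢ p1
      [Ax] p1 ⊢ p1

Result: YES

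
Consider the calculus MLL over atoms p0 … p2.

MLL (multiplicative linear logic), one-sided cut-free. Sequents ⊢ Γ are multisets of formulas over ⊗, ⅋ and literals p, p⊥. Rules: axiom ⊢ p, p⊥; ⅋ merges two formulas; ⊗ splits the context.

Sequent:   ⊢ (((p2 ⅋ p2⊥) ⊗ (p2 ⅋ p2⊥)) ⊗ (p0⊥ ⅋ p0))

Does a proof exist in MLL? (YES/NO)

Proof tree:
[⊗]  ⊢ (((p2 ⅋ p2⊥) ⊗ (p2 ⅋ p2⊥)) ⊗ (p0⊥ ⅋ p0))
  [⊗]  ⊢ ((p2 ⅋ p2⊥) ⊗ (p2 ⅋ p2⊥))
    [⅋]  ⊢ (p2 ⅋ p2⊥)
      [Ax]  ⊢ p2, p2⊥
    [⅋]  ⊢ (p2 ⅋ p2⊥)
      [Ax]  ⊢ p2, p2⊥
  [⅋]  ⊢ (p0⊥ ⅋ p0)
    [Ax]  ⊢ p0, p0⊥

Result: YES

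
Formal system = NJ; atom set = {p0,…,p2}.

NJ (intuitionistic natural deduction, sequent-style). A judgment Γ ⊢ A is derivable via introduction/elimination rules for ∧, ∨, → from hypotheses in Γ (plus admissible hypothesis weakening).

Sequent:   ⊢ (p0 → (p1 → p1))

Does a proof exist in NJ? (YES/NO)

Derivation trace:
[→I]  ⊢ (p0 → (p1 → p1))
  [Wk] p0 ⊢ (p1 → p1)
    [→I]  ⊢ (p1 → p1)
      [Ax] p1 ⊢ p1

Result: YES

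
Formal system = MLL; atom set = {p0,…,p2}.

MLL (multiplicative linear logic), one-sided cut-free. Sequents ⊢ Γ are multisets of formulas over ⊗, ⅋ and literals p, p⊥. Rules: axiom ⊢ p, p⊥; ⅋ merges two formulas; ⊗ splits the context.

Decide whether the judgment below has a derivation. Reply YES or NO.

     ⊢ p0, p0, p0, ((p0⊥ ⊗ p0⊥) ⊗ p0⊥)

Derivation (root first):
[⊗]  ⊢ p0, p0, p0, ((p0⊥ ⊗ p0⊥) ⊗ p0⊥)
  [⊗]  ⊢ p0, p0, (p0⊥ ⊗ p0⊥)
    [Ax]  ⊢ p0, p0⊥
    [Ax]  ⊢ p0, p0⊥
  [Ax]  ⊢ p0, p0⊥

Result: YES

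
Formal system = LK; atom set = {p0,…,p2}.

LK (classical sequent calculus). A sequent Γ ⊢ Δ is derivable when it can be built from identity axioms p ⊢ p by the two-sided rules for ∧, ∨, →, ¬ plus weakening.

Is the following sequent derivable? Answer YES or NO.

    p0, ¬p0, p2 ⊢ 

Derivation (root first):
[WL] p0, ¬p0, p2 ⊢ 
  [¬L] p0, ¬p0 ⊢ 
    [Ax] p0 ⊢ p0

Result: YES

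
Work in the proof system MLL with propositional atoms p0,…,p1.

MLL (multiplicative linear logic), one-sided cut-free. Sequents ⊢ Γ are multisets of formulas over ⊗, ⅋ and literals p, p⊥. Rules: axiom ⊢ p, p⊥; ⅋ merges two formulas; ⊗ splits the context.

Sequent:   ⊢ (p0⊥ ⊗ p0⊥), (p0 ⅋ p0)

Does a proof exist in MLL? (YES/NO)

Derivation trace:
[⅋]  ⊢ (p0⊥ ⊗ p0⊥), (p0 ⅋ p0)
  [⊗]  ⊢ p0, p0, (p0⊥ ⊗ p0⊥)
    [Ax]  ⊢ p0, p0⊥
    [Ax]  ⊢ p0, p0⊥

Result: YES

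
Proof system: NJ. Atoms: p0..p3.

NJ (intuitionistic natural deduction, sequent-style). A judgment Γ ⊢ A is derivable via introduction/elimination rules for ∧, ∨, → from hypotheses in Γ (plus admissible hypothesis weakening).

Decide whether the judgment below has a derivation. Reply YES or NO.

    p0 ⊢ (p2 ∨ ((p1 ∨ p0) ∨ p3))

Proof tree:
[∨I₂] p0 ⊢ (p2 ∨ ((p1 ∨ p0) ∨ p3))
  [∨I₁] p0 ⊢ ((p1 ∨ p0) ∨ p3)
    [∨I₂] p0 ⊢ (p1 ∨ p0)
      [Ax] p0 ⊢ p0

Result: YES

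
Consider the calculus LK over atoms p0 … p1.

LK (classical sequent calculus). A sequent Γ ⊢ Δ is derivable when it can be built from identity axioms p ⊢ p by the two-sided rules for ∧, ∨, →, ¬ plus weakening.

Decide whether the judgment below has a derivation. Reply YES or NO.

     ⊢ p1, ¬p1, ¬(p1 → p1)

Derivation trace:
[¬R]  ⊢ p1, ¬p1, ¬(p1 → p1)
  [¬R] (p1 → p1) ⊢ p1, ¬p1
    [→L] p1, (p1 → p1) ⊢ p1
      [Ax] p1 ⊢ p1
      [Ax] p1 ⊢ p1

Result: YES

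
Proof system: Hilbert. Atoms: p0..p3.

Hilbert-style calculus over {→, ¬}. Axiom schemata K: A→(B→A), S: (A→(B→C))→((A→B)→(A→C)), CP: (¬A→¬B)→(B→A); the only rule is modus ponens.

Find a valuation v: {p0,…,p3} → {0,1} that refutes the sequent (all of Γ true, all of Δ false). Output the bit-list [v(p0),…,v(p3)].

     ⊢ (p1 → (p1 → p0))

Truth-table refutation:
  v=0000: Γ:[] Δ:[(p1 → (p1 → p0))=T] refutes=False
  v=0001: Γ:[] Δ:[(p1 → (p1 → p0))=T] refutes=False
  v=0010: Γ:[] Δ:[(p1 → (p1 → p0))=T] refutes=False
  v=0011: Γ:[] Δ:[(p1 → (p1 → p0))=T] refutes=False
  v=0100: Γ:[] Δ:[(p1 → (p1 → p0))=F] refutes=True  ← countermodel

Result: [0, 1, 0, 0]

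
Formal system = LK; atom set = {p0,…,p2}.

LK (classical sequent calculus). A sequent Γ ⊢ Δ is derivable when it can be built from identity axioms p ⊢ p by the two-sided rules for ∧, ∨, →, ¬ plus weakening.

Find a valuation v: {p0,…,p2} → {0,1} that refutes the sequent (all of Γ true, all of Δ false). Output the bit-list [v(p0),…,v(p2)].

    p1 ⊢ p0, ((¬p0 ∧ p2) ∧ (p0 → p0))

Enumerate valuations to refute Γ ⊢ Δ:
  v=000: Γ:[p1=F] Δ:[p0=F, ((¬p0 ∧ p2) ∧ (p0 → p0))=F] refutes=False
  v=001: Γ:[p1=F] Δ:[p0=F, ((¬p0 ∧ p2) ∧ (p0 → p0))=T] refutes=False
  v=010: Γ:[p1=T] Δ:[p0=F, ((¬p0 ∧ p2) ∧ (p0 → p0))=F] refutes=True  ← countermodel

Result: [0, 1, 0]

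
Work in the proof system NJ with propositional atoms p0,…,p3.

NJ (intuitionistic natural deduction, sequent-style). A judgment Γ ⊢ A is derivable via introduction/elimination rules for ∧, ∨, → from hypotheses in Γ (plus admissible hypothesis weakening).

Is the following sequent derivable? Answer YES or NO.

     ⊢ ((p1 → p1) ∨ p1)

Derivation (root first):
[∨I₁]  ⊢ ((p1 → p1) ∨ p1)
  [→I]  ⊢ (p1 → p1)
    [Ax] p1 ⊢ p1

Result: YES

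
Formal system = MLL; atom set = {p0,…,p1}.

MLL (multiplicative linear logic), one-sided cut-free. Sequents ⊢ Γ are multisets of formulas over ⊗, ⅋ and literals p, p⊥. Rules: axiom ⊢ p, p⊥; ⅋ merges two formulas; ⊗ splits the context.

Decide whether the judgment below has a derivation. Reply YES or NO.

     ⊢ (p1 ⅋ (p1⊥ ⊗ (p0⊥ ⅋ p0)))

Proof tree:
[⅋]  ⊢ (p1 ⅋ (p1⊥ ⊗ (p0⊥ ⅋ p0)))
  [⊗]  ⊢ p1, (p1⊥ ⊗ (p0⊥ ⅋ p0))
    [Ax]  ⊢ p1, p1⊥
    [⅋]  ⊢ (p0⊥ ⅋ p0)
      [Ax]  ⊢ p0, p0⊥

Result: YES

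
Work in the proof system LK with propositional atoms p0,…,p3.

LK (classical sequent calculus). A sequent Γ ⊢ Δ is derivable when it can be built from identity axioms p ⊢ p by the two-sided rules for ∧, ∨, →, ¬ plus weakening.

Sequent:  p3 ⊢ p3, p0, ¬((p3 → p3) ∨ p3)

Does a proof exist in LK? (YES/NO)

Proof tree:
[¬R] p3 ⊢ p3, p0, ¬((p3 → p3) ∨ p3)
  [WR] p3, ((p3 → p3) ∨ p3) ⊢ p3, p0
    [∨L] p3, ((p3 → p3) ∨ p3) ⊢ p3
      [→L] p3, (p3 → p3) ⊢ p3
        [Ax] p3 ⊢ p3
        [Ax] p3 ⊢ p3
      [Ax] p3 ⊢ p3

Result: YES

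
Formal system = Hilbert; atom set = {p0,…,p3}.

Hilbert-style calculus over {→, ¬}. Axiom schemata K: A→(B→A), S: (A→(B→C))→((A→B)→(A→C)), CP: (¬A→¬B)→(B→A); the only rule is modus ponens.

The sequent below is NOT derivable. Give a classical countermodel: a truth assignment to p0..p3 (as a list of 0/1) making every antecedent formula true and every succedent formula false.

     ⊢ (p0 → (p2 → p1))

Truth-table refutation:
  v=0000: Γ:[] Δ:[(p0 → (p2 → p1))=T] refutes=False
  v=0001: Γ:[] Δ:[(p0 → (p2 → p1))=T] refutes=False
  v=0010: Γ:[] Δ:[(p0 → (p2 → p1))=T] refutes=False
  v=0011: Γ:[] Δ:[(p0 → (p2 → p1))=T] refutes=False
  v=0100: Γ:[] Δ:[(p0 → (p2 → p1))=T] refutes=False
  v=0101: Γ:[] Δ:[(p0 → (p2 → p1))=T] refutes=False
  v=0110: Γ:[] Δ:[(p0 → (p2 → p1))=T] refutes=False
  v=0111: Γ:[] Δ:[(p0 → (p2 → p1))=T] refutes=False
  v=1000: Γ:[] Δ:[(p0 → (p2 → p1))=T] refutes=False
  v=1001: Γ:[] Δ:[(p0 → (p2 → p1))=T] refutes=False
  v=1010: Γ:[] Δ:[(p0 → (p2 → p1))=F] refutes=True  ← countermodel

Result: [1, 0, 1, 0]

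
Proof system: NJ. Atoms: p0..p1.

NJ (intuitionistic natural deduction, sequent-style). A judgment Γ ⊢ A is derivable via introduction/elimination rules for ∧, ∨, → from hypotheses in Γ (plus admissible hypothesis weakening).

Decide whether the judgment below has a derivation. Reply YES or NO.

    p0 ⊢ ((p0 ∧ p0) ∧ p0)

Derivation (root first):
[∧I] p0 ⊢ ((p0 ∧ p0) ∧ p0)
  [∧I] p0 ⊢ (p0 ∧ p0)
    [Ax] p0 ⊢ p0
    [Ax] p0 ⊢ p0
  [Ax] p0 ⊢ p0

Result: YES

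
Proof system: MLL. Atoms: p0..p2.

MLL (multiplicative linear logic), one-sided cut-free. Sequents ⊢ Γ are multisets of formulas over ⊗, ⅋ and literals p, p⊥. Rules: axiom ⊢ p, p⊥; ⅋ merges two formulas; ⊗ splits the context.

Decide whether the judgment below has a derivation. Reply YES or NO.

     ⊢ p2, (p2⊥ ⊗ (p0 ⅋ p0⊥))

Proof tree:
[⊗]  ⊢ p2, (p2⊥ ⊗ (p0 ⅋ p0⊥))
  [Ax]  ⊢ p2, p2⊥
  [⅋]  ⊢ (p0 ⅋ p0⊥)
    [Ax]  ⊢ p0, p0⊥

Result: YES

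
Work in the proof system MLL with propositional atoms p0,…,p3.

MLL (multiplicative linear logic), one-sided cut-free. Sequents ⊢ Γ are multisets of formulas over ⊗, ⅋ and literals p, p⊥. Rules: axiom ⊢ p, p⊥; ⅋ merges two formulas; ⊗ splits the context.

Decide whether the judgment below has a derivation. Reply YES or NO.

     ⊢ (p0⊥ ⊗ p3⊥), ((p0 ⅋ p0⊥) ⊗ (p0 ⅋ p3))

Derivation (root first):
[⊗]  ⊢ (p0⊥ ⊗ p3⊥), ((p0 ⅋ p0⊥) ⊗ (p0 ⅋ p3))
  [⅋]  ⊢ (p0 ⅋ p0⊥)
    [Ax]  ⊢ p0, p0⊥
  [⅋]  ⊢ (p0⊥ ⊗ p3⊥), (p0 ⅋ p3)
    [⊗]  ⊢ p0, p3, (p0⊥ ⊗ p3⊥)
      [Ax]  ⊢ p0, p0⊥
      [Ax]  ⊢ p3, p3⊥

Result: YES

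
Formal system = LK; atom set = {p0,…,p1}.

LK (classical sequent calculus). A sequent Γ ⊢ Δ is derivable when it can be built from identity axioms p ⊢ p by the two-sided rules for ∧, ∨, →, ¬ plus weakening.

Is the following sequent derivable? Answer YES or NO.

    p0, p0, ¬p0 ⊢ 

Derivation (root first):
[¬L] p0, p0, ¬p0 ⊢ 
  [WL] p0, p0 ⊢ p0
    [Ax] p0 ⊢ p0

Result: YES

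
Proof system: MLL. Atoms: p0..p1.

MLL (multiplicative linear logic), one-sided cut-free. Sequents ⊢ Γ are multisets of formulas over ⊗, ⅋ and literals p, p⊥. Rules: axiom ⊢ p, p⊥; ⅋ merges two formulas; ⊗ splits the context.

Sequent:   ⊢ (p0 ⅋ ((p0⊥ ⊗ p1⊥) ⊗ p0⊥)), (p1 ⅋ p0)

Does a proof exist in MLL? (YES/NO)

Proof tree:
[⅋]  ⊢ (p0 ⅋ ((p0⊥ ⊗ p1⊥) ⊗ p0⊥)), (p1 ⅋ p0)
  [⅋]  ⊢ p1, p0, (p0 ⅋ ((p0⊥ ⊗ p1⊥) ⊗ p0⊥))
    [⊗]  ⊢ p0, p1, p0, ((p0⊥ ⊗ p1⊥) ⊗ p0⊥)
      [⊗]  ⊢ p0, p1, (p0⊥ ⊗ p1⊥)
        [Ax]  ⊢ p0, p0⊥
        [Ax]  ⊢ p1, p1⊥
      [Ax]  ⊢ p0, p0⊥

Result: YES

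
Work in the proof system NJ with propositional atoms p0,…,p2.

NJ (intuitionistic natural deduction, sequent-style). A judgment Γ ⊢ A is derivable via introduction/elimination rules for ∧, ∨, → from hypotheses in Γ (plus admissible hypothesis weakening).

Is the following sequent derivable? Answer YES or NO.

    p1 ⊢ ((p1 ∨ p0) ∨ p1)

Derivation trace:
[∨I₁] p1 ⊢ ((p1 ∨ p0) ∨ p1)
  [∨I₁] p1 ⊢ (p1 ∨ p0)
    [Ax] p1 ⊢ p1

Result: YES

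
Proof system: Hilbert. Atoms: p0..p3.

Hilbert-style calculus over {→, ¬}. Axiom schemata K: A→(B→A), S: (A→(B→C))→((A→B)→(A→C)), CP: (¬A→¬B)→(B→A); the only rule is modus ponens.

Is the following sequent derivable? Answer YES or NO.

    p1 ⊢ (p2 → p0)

Truth-table refutation:
  v=0000: Γ:[p1=F] Δ:[(p2 → p0)=T] refutes=False
  v=0001: Γ:[p1=F] Δ:[(p2 → p0)=T] refutes=False
  v=0010: Γ:[p1=F] Δ:[(p2 → p0)=F] refutes=False
  v=0011: Γ:[p1=F] Δ:[(p2 → p0)=F] refutes=False
  v=0100: Γ:[p1=T] Δ:[(p2 → p0)=T] refutes=False
  v=0101: Γ:[p1=T] Δ:[(p2 → p0)=T] refutes=False
  v=0110: Γ:[p1=T] Δ:[(p2 → p0)=F] refutes=True  ← countermodel

Result: NO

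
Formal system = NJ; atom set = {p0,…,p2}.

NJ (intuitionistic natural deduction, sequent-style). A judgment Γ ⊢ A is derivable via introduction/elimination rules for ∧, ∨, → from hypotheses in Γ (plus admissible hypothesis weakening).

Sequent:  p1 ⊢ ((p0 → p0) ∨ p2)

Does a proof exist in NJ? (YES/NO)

Derivation trace:
[Wk] p1 ⊢ ((p0 → p0) ∨ p2)
  [∨I₁]  ⊢ ((p0 → p0) ∨ p2)
    [→I]  ⊢ (p0 → p0)
      [Ax] p0 ⊢ p0

Result: YES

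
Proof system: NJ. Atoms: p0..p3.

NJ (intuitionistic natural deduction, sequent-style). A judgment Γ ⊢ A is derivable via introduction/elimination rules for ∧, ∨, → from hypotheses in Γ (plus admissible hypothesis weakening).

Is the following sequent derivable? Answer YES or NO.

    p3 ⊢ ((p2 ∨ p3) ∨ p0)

Proof tree:
[∨I₁] p3 ⊢ ((p2 ∨ p3) ∨ p0)
  [∨I₂] p3 ⊢ (p2 ∨ p3)
    [Ax] p3 ⊢ p3

Result: YES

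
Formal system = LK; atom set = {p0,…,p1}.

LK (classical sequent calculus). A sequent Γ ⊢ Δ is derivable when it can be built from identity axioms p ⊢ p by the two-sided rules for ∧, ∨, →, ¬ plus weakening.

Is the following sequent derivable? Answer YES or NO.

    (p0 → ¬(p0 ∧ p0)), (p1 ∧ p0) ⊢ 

Derivation (root first):
[∧L] (p0 → ¬(p0 ∧ p0)), (p1 ∧ p0) ⊢ 
  [→L] p1, p0, (p0 → ¬(p0 ∧ p0)) ⊢ 
    [WL] p0, p1 ⊢ p0
      [Ax] p0 ⊢ p0
    [¬L] p0, ¬(p0 ∧ p0) ⊢ 
      [∧R] p0 ⊢ (p0 ∧ p0)
        [Ax] p0 ⊢ p0
        [Ax] p0 ⊢ p0

Result: YES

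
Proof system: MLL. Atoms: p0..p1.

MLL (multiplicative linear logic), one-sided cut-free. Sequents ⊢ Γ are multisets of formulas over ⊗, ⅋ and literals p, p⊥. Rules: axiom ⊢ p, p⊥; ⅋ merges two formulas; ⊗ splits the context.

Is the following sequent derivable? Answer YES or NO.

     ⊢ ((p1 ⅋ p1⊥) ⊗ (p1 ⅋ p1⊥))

Derivation (root first):
[⊗]  ⊢ ((p1 ⅋ p1⊥) ⊗ (p1 ⅋ p1⊥))
  [⅋]  ⊢ (p1 ⅋ p1⊥)
    [Ax]  ⊢ p1, p1⊥
  [⅋]  ⊢ (p1 ⅋ p1⊥)
    [Ax]  ⊢ p1, p1⊥

Result: YES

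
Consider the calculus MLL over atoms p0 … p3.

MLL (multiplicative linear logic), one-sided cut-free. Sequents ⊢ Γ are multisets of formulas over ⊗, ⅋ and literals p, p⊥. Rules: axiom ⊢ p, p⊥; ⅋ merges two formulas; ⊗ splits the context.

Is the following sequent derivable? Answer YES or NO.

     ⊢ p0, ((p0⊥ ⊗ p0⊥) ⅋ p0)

Derivation trace:
[⅋]  ⊢ p0, ((p0⊥ ⊗ p0⊥) ⅋ p0)
  [⊗]  ⊢ p0, p0, (p0⊥ ⊗ p0⊥)
    [Ax]  ⊢ p0, p0⊥
    [Ax]  ⊢ p0, p0⊥

Result: YES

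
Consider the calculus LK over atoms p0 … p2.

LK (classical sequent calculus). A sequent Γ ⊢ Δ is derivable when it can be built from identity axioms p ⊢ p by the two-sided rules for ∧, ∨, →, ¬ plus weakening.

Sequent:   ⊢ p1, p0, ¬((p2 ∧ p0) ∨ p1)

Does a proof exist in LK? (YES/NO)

Derivation (root first):
[¬R]  ⊢ p1, p0, ¬((p2 ∧ p0) ∨ p1)
  [∨L] ((p2 ∧ p0) ∨ p1) ⊢ p1, p0
    [∧L] (p2 ∧ p0) ⊢ p0
      [WL] p0, p2 ⊢ p0
        [Ax] p0 ⊢ p0
    [Ax] p1 ⊢ p1

Result: YES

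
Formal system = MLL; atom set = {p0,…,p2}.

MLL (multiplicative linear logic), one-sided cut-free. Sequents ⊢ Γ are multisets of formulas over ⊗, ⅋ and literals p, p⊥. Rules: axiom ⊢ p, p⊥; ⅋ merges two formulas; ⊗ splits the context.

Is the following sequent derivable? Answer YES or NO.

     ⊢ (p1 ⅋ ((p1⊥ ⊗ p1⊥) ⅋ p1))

Derivation (root first):
[⅋]  ⊢ (p1 ⅋ ((p1⊥ ⊗ p1⊥) ⅋ p1))
  [⅋]  ⊢ p1, ((p1⊥ ⊗ p1⊥) ⅋ p1)
    [⊗]  ⊢ p1, p1, (p1⊥ ⊗ p1⊥)
      [Ax]  ⊢ p1, p1⊥
      [Ax]  ⊢ p1, p1⊥

Result: YES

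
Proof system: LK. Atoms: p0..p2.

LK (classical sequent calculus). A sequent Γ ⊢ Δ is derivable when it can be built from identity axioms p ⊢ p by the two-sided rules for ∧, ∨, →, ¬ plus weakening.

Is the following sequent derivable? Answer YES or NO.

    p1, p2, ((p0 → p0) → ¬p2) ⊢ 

Derivation trace:
[→L] p1, p2, ((p0 → p0) → ¬p2) ⊢ 
  [→R]  ⊢ (p0 → p0)
    [Ax] p0 ⊢ p0
  [¬L] p2, p1, ¬p2 ⊢ 
    [WL] p2, p1 ⊢ p2
      [Ax] p2 ⊢ p2

Result: YES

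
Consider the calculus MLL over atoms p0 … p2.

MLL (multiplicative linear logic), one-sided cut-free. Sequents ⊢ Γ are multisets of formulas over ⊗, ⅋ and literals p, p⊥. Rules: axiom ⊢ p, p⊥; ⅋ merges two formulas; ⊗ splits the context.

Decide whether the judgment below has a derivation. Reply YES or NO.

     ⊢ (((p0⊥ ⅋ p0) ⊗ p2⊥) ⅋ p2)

Derivation (root first):
[⅋]  ⊢ (((p0⊥ ⅋ p0) ⊗ p2⊥) ⅋ p2)
  [⊗]  ⊢ p2, ((p0⊥ ⅋ p0) ⊗ p2⊥)
    [⅋]  ⊢ (p0⊥ ⅋ p0)
      [Ax]  ⊢ p0, p0⊥
    [Ax]  ⊢ p2, p2⊥

Result: YES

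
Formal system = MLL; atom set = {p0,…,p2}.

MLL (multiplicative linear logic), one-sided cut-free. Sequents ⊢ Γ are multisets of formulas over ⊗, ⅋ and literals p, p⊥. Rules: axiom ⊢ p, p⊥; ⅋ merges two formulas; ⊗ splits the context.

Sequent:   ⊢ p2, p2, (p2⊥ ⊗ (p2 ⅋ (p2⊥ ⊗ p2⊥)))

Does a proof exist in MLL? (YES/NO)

Proof tree:
[⊗]  ⊢ p2, p2, (p2⊥ ⊗ (p2 ⅋ (p2⊥ ⊗ p2⊥)))
  [Ax]  ⊢ p2, p2⊥
  [⅋]  ⊢ p2, (p2 ⅋ (p2⊥ ⊗ p2⊥))
    [⊗]  ⊢ p2, p2, (p2⊥ ⊗ p2⊥)
      [Ax]  ⊢ p2, p2⊥
      [Ax]  ⊢ p2, p2⊥

Result: YES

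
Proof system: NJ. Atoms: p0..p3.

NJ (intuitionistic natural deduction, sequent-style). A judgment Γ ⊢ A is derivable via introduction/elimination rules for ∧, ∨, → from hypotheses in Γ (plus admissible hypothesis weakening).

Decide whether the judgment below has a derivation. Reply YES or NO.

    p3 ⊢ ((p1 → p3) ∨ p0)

Derivation trace:
[∨I₁] p3 ⊢ ((p1 → p3) ∨ p0)
  [→I] p3 ⊢ (p1 → p3)
    [Wk] p3, p1 ⊢ p3
      [Ax] p3 ⊢ p3

Result: YES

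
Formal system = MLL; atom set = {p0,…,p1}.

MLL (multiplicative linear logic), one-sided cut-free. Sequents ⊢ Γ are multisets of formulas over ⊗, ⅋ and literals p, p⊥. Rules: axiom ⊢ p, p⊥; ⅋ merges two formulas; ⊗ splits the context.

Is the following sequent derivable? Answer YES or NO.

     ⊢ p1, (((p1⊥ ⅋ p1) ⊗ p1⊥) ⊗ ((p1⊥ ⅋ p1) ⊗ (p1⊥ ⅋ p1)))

Derivation (root first):
[⊗]  ⊢ p1, (((p1⊥ ⅋ p1) ⊗ p1⊥) ⊗ ((p1⊥ ⅋ p1) ⊗ (p1⊥ ⅋ p1)))
  [⊗]  ⊢ p1, ((p1⊥ ⅋ p1) ⊗ p1⊥)
    [⅋]  ⊢ (p1⊥ ⅋ p1)
      [Ax]  ⊢ p1, p1⊥
    [Ax]  ⊢ p1, p1⊥
  [⊗]  ⊢ ((p1⊥ ⅋ p1) ⊗ (p1⊥ ⅋ p1))
    [⅋]  ⊢ (p1⊥ ⅋ p1)
      [Ax]  ⊢ p1, p1⊥
    [⅋]  ⊢ (p1⊥ ⅋ p1)
      [Ax]  ⊢ p1, p1⊥

Result: YES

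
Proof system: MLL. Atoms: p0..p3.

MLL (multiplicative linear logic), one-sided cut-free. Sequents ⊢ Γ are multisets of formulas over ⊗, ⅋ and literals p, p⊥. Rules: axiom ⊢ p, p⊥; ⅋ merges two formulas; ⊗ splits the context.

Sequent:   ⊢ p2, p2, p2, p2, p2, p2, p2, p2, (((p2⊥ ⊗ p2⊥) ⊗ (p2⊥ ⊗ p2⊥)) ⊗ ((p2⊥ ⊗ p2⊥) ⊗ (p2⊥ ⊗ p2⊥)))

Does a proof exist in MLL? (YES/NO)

Derivation trace:
[⊗]  ⊢ p2, p2, p2, p2, p2, p2, p2, p2, (((p2⊥ ⊗ p2⊥) ⊗ (p2⊥ ⊗ p2⊥)) ⊗ ((p2⊥ ⊗ p2⊥) ⊗ (p2⊥ ⊗ p2⊥)))
  [⊗]  ⊢ p2, p2, p2, p2, ((p2⊥ ⊗ p2⊥) ⊗ (p2⊥ ⊗ p2⊥))
    [⊗]  ⊢ p2, p2, (p2⊥ ⊗ p2⊥)
      [Ax]  ⊢ p2, p2⊥
      [Ax]  ⊢ p2, p2⊥
    [⊗]  ⊢ p2, p2, (p2⊥ ⊗ p2⊥)
      [Ax]  ⊢ p2, p2⊥
      [Ax]  ⊢ p2, p2⊥
  [⊗]  ⊢ p2, p2, p2, p2, ((p2⊥ ⊗ p2⊥) ⊗ (p2⊥ ⊗ p2⊥))
    [⊗]  ⊢ p2, p2, (p2⊥ ⊗ p2⊥)
      [Ax]  ⊢ p2, p2⊥
      [Ax]  ⊢ p2, p2⊥
    [⊗]  ⊢ p2, p2, (p2⊥ ⊗ p2⊥)
      [Ax]  ⊢ p2, p2⊥
      [Ax]  ⊢ p2, p2⊥

Result: YES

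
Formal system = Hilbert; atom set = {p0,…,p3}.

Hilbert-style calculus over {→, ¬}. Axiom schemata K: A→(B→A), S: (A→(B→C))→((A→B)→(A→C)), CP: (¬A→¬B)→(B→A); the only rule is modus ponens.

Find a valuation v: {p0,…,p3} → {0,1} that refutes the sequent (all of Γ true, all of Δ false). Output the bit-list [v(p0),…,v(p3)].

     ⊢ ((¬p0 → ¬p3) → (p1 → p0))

Truth-table refutation:
  v=0000: Γ:[] Δ:[((¬p0 → ¬p3) → (p1 → p0))=T] refutes=False
  v=0001: Γ:[] Δ:[((¬p0 → ¬p3) → (p1 → p0))=T] refutes=False
  v=0010: Γ:[] Δ:[((¬p0 → ¬p3) → (p1 → p0))=T] refutes=False
  v=0011: Γ:[] Δ:[((¬p0 → ¬p3) → (p1 → p0))=T] refutes=False
  v=0100: Γ:[] Δ:[((¬p0 → ¬p3) → (p1 → p0))=F] refutes=True  ← countermodel

Result: [0, 1, 0, 0]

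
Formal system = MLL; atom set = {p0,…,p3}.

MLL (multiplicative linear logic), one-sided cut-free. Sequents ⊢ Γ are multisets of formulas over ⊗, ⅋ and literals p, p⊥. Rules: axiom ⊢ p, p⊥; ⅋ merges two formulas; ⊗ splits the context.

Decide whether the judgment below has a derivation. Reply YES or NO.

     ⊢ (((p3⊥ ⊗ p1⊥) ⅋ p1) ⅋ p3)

Derivation trace:
[⅋]  ⊢ (((p3⊥ ⊗ p1⊥) ⅋ p1) ⅋ p3)
  [⅋]  ⊢ p3, ((p3⊥ ⊗ p1⊥) ⅋ p1)
    [⊗]  ⊢ p3, p1, (p3⊥ ⊗ p1⊥)
      [Ax]  ⊢ p3, p3⊥
      [Ax]  ⊢ p1, p1⊥

Result: YES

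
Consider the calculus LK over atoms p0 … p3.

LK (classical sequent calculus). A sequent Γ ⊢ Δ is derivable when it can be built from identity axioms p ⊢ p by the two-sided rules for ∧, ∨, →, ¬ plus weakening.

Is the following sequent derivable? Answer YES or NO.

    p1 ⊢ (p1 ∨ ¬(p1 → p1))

Proof tree:
[∨R] p1 ⊢ (p1 ∨ ¬(p1 → p1))
  [¬R] p1 ⊢ p1, ¬(p1 → p1)
    [→L] p1, (p1 → p1) ⊢ p1
      [Ax] p1 ⊢ p1
      [Ax] p1 ⊢ p1

Result: YES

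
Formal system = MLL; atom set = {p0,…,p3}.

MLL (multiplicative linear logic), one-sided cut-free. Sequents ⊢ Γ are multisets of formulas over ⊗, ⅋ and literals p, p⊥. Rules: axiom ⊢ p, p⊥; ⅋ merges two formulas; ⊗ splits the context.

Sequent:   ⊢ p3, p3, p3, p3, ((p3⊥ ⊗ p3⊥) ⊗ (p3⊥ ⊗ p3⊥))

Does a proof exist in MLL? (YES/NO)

Derivation (root first):
[⊗]  ⊢ p3, p3, p3, p3, ((p3⊥ ⊗ p3⊥) ⊗ (p3⊥ ⊗ p3⊥))
  [⊗]  ⊢ p3, p3, (p3⊥ ⊗ p3⊥)
    [Ax]  ⊢ p3, p3⊥
    [Ax]  ⊢ p3, p3⊥
  [⊗]  ⊢ p3, p3, (p3⊥ ⊗ p3⊥)
    [Ax]  ⊢ p3, p3⊥
    [Ax]  ⊢ p3, p3⊥

Result: YES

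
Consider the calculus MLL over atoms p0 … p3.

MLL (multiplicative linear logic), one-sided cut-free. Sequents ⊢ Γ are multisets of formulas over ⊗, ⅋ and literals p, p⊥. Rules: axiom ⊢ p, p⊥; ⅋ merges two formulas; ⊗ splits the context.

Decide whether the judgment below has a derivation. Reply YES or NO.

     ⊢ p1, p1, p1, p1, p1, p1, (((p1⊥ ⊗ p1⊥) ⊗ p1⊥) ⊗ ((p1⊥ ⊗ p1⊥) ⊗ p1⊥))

Proof tree:
[⊗]  ⊢ p1, p1, p1, p1, p1, p1, (((p1⊥ ⊗ p1⊥) ⊗ p1⊥) ⊗ ((p1⊥ ⊗ p1⊥) ⊗ p1⊥))
  [⊗]  ⊢ p1, p1, p1, ((p1⊥ ⊗ p1⊥) ⊗ p1⊥)
    [⊗]  ⊢ p1, p1, (p1⊥ ⊗ p1⊥)
      [Ax]  ⊢ p1, p1⊥
      [Ax]  ⊢ p1, p1⊥
    [Ax]  ⊢ p1, p1⊥
  [⊗]  ⊢ p1, p1, p1, ((p1⊥ ⊗ p1⊥) ⊗ p1⊥)
    [⊗]  ⊢ p1, p1, (p1⊥ ⊗ p1⊥)
      [Ax]  ⊢ p1, p1⊥
      [Ax]  ⊢ p1, p1⊥
    [Ax]  ⊢ p1, p1⊥

Result: YES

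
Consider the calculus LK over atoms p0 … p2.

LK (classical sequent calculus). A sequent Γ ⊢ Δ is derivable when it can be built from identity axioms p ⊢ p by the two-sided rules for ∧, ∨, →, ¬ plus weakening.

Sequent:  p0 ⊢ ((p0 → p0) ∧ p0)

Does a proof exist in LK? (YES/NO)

Proof tree:
[∧R] p0 ⊢ ((p0 → p0) ∧ p0)
  [→R]  ⊢ (p0 → p0)
    [Ax] p0 ⊢ p0
  [Ax] p0 ⊢ p0

Result: YES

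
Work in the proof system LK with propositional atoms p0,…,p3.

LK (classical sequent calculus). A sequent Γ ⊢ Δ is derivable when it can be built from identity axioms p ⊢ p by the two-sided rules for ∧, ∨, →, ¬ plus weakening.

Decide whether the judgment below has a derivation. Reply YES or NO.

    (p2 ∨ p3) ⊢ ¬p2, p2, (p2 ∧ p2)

Derivation trace:
[∨L] (p2 ∨ p3) ⊢ ¬p2, p2, (p2 ∧ p2)
  [Ax] p2 ⊢ p2
  [¬R] p3 ⊢ (p2 ∧ p2), ¬p2
    [∧R] p2, p3 ⊢ (p2 ∧ p2)
      [WL] p2, p3 ⊢ p2
        [Ax] p2 ⊢ p2
      [Ax] p2 ⊢ p2

Result: YES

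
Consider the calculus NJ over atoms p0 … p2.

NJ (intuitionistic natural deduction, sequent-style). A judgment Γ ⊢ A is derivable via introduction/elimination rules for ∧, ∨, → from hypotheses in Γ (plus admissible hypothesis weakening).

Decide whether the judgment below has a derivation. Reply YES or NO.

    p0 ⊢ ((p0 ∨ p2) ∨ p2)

Derivation (root first):
[∨I₁] p0 ⊢ ((p0 ∨ p2) ∨ p2)
  [∨I₁] p0 ⊢ (p0 ∨ p2)
    [Ax] p0 ⊢ p0

Result: YES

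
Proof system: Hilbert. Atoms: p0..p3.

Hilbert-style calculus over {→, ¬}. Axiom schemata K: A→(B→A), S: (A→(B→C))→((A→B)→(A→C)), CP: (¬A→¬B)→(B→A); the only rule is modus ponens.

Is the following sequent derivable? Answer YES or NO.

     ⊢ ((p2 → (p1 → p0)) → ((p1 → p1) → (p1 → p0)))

Enumerate valuations to refute Γ ⊢ Δ:
  v=0000: Γ:[] Δ:[((p2 → (p1 → p0)) → ((p1 → p1) → (p1 → p0)))=T] refutes=False
  v=0001: Γ:[] Δ:[((p2 → (p1 → p0)) → ((p1 → p1) → (p1 → p0)))=T] refutes=False
  v=0010: Γ:[] Δ:[((p2 → (p1 → p0)) → ((p1 → p1) → (p1 → p0)))=T] refutes=False
  v=0011: Γ:[] Δ:[((p2 → (p1 → p0)) → ((p1 → p1) → (p1 → p0)))=T] refutes=False
  v=0100: Γ:[] Δ:[((p2 → (p1 → p0)) → ((p1 → p1) → (p1 → p0)))=F] refutes=True  ← countermodel

Result: NO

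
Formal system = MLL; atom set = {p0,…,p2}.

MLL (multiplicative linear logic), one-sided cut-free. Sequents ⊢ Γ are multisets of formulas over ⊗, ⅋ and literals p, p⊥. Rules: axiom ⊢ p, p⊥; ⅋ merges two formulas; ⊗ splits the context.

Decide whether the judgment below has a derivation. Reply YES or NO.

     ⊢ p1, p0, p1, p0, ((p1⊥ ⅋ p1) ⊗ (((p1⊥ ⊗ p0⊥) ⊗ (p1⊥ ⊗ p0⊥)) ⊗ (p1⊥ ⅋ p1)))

Derivation (root first):
[⊗]  ⊢ p1, p0, p1, p0, ((p1⊥ ⅋ p1) ⊗ (((p1⊥ ⊗ p0⊥) ⊗ (p1⊥ ⊗ p0⊥)) ⊗ (p1⊥ ⅋ p1)))
  [⅋]  ⊢ (p1⊥ ⅋ p1)
    [Ax]  ⊢ p1, p1⊥
  [⊗]  ⊢ p1, p0, p1, p0, (((p1⊥ ⊗ p0⊥) ⊗ (p1⊥ ⊗ p0⊥)) ⊗ (p1⊥ ⅋ p1))
    [⊗]  ⊢ p1, p0, p1, p0, ((p1⊥ ⊗ p0⊥) ⊗ (p1⊥ ⊗ p0⊥))
      [⊗]  ⊢ p1, p0, (p1⊥ ⊗ p0⊥)
        [Ax]  ⊢ p1, p1⊥
        [Ax]  ⊢ p0, p0⊥
      [⊗]  ⊢ p1, p0, (p1⊥ ⊗ p0⊥)
        [Ax]  ⊢ p1, p1⊥
        [Ax]  ⊢ p0, p0⊥
    [⅋]  ⊢ (p1⊥ ⅋ p1)
      [Ax]  ⊢ p1, p1⊥

Result: YES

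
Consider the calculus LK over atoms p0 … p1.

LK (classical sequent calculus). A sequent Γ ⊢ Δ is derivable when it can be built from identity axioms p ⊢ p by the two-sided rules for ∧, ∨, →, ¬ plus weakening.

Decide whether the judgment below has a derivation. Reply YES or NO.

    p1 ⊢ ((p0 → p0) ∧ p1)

Derivation (root first):
[∧R] p1 ⊢ ((p0 → p0) ∧ p1)
  [→R]  ⊢ (p0 → p0)
    [Ax] p0 ⊢ p0
  [Ax] p1 ⊢ p1

Result: YES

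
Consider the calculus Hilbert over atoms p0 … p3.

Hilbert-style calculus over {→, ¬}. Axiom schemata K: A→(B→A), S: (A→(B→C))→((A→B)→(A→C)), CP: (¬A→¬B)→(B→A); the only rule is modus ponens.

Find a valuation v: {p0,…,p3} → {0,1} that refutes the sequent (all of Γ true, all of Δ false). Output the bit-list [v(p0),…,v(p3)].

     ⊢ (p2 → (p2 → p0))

Enumerate valuations to refute Γ ⊢ Δ:
  v=0000: Γ:[] Δ:[(p2 → (p2 → p0))=T] refutes=False
  v=0001: Γ:[] Δ:[(p2 → (p2 → p0))=T] refutes=False
  v=0010: Γ:[] Δ:[(p2 → (p2 → p0))=F] refutes=True  ← countermodel

Result: [0, 0, 1, 0]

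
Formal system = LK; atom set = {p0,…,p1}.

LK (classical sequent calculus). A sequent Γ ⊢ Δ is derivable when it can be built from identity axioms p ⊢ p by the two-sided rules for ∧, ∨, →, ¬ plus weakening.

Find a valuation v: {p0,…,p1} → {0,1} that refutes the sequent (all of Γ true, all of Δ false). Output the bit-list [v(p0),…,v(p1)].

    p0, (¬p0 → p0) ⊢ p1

Enumerate valuations to refute Γ ⊢ Δ:
  v=00: Γ:[p0=F, (¬p0 → p0)=F] Δ:[p1=F] refutes=False
  v=01: Γ:[p0=F, (¬p0 → p0)=F] Δ:[p1=T] refutes=False
  v=10: Γ:[p0=T, (¬p0 → p0)=T] Δ:[p1=F] refutes=True  ← countermodel

Result: [1, 0]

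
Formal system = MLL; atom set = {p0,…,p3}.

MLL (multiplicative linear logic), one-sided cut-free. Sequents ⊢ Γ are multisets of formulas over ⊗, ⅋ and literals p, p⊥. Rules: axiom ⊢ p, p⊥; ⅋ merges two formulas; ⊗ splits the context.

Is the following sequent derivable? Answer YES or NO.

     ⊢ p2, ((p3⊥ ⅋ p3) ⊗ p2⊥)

Derivation trace:
[⊗]  ⊢ p2, ((p3⊥ ⅋ p3) ⊗ p2⊥)
  [⅋]  ⊢ (p3⊥ ⅋ p3)
    [Ax]  ⊢ p3, p3⊥
  [Ax]  ⊢ p2, p2⊥

Result: YES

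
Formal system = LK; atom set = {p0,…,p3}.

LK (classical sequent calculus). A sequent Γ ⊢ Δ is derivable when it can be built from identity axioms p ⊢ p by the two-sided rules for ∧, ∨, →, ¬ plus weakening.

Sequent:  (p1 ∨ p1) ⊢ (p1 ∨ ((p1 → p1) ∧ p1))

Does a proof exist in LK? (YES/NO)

Proof tree:
[∨R] (p1 ∨ p1) ⊢ (p1 ∨ ((p1 → p1) ∧ p1))
  [∨L] (p1 ∨ p1) ⊢ p1, ((p1 → p1) ∧ p1)
    [Ax] p1 ⊢ p1
    [∧R] p1 ⊢ ((p1 → p1) ∧ p1)
      [→R]  ⊢ (p1 → p1)
        [Ax] p1 ⊢ p1
      [Ax] p1 ⊢ p1

Result: YES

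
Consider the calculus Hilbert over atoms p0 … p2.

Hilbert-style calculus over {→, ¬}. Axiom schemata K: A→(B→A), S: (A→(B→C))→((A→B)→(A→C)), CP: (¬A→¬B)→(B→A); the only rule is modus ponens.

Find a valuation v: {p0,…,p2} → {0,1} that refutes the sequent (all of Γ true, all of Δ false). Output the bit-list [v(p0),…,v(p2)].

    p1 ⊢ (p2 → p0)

Enumerate valuations to refute Γ ⊢ Δ:
  v=000: Γ:[p1=F] Δ:[(p2 → p0)=T] refutes=False
  v=001: Γ:[p1=F] Δ:[(p2 → p0)=F] refutes=False
  v=010: Γ:[p1=T] Δ:[(p2 → p0)=T] refutes=False
  v=011: Γ:[p1=T] Δ:[(p2 → p0)=F] refutes=True  ← countermodel

Result: [0, 1, 1]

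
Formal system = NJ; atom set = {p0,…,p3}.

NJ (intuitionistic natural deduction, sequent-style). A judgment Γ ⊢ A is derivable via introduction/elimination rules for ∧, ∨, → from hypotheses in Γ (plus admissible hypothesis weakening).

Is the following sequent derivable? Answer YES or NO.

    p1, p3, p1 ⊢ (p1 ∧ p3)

Derivation trace:
[Wk] p1, p3, p1 ⊢ (p1 ∧ p3)
  [∧I] p1, p3 ⊢ (p1 ∧ p3)
    [Ax] p1 ⊢ p1
    [Ax] p3 ⊢ p3

Result: YES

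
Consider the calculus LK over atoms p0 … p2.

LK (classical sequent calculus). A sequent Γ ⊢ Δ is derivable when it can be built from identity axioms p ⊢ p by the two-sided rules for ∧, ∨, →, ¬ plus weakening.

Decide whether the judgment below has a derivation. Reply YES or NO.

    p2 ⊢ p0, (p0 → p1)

Derivation (root first):
[→R] p2 ⊢ p0, (p0 → p1)
  [WL] p0, p2 ⊢ p0, p1
    [WR] p0 ⊢ p0, p1
      [Ax] p0 ⊢ p0

Result: YES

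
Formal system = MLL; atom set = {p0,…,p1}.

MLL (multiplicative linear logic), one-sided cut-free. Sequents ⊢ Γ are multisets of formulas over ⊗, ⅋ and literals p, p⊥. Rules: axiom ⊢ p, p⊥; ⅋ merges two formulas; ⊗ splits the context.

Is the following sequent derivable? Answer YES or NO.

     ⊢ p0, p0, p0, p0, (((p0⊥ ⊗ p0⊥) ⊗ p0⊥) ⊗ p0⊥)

Proof tree:
[⊗]  ⊢ p0, p0, p0, p0, (((p0⊥ ⊗ p0⊥) ⊗ p0⊥) ⊗ p0⊥)
  [⊗]  ⊢ p0, p0, p0, ((p0⊥ ⊗ p0⊥) ⊗ p0⊥)
    [⊗]  ⊢ p0, p0, (p0⊥ ⊗ p0⊥)
      [Ax]  ⊢ p0, p0⊥
      [Ax]  ⊢ p0, p0⊥
    [Ax]  ⊢ p0, p0⊥
  [Ax]  ⊢ p0, p0⊥

Result: YES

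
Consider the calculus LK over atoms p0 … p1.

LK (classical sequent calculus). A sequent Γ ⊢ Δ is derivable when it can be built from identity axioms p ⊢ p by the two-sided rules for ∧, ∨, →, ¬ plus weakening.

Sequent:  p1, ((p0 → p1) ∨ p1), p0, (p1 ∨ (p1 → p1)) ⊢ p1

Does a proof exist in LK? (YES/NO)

Derivation trace:
[∨L] p1, ((p0 → p1) ∨ p1), p0, (p1 ∨ (p1 → p1)) ⊢ p1
  [WL] p1, p1 ⊢ p1
    [Ax] p1 ⊢ p1
  [→L] ((p0 → p1) ∨ p1), p0, (p1 → p1) ⊢ p1
    [∨L] p0, ((p0 → p1) ∨ p1) ⊢ p1
      [→L] p0, (p0 → p1) ⊢ p1
        [Ax] p0 ⊢ p0
        [Ax] p1 ⊢ p1
      [Ax] p1 ⊢ p1
    [WR] p1 ⊢ p1, p1
      [Ax] p1 ⊢ p1

Result: YES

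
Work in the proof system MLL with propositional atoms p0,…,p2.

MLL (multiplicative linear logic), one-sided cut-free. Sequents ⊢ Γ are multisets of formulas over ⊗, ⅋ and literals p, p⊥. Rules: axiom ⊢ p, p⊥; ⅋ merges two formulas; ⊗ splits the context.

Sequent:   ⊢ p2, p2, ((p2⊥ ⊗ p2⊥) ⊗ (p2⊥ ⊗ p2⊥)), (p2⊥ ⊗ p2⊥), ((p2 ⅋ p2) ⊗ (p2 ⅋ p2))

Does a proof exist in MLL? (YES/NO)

Proof tree:
[⊗]  ⊢ p2, p2, ((p2⊥ ⊗ p2⊥) ⊗ (p2⊥ ⊗ p2⊥)), (p2⊥ ⊗ p2⊥), ((p2 ⅋ p2) ⊗ (p2 ⅋ p2))
  [⅋]  ⊢ p2, p2, ((p2⊥ ⊗ p2⊥) ⊗ (p2⊥ ⊗ p2⊥)), (p2 ⅋ p2)
    [⊗]  ⊢ p2, p2, p2, p2, ((p2⊥ ⊗ p2⊥) ⊗ (p2⊥ ⊗ p2⊥))
      [⊗]  ⊢ p2, p2, (p2⊥ ⊗ p2⊥)
        [Ax]  ⊢ p2, p2⊥
        [Ax]  ⊢ p2, p2⊥
      [⊗]  ⊢ p2, p2, (p2⊥ ⊗ p2⊥)
        [Ax]  ⊢ p2, p2⊥
        [Ax]  ⊢ p2, p2⊥
  [⅋]  ⊢ (p2⊥ ⊗ p2⊥), (p2 ⅋ p2)
    [⊗]  ⊢ p2, p2, (p2⊥ ⊗ p2⊥)
      [Ax]  ⊢ p2, p2⊥
      [Ax]  ⊢ p2, p2⊥

Result: YES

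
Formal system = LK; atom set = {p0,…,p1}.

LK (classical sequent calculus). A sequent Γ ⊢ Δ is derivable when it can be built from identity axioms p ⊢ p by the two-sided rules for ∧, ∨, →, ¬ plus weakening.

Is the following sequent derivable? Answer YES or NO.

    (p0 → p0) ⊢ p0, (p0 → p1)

Derivation (root first):
[→R] (p0 → p0) ⊢ p0, (p0 → p1)
  [WR] p0, (p0 → p0) ⊢ p0, p1
    [→L] p0, (p0 → p0) ⊢ p0
      [Ax] p0 ⊢ p0
      [Ax] p0 ⊢ p0

Result: YES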